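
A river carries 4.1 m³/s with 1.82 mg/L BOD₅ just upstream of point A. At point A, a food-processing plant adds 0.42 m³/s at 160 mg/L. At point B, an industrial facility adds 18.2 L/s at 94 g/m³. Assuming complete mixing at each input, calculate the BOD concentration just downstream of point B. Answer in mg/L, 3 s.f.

16.8 mg/L

After input A: C = (4.1·1.82 + 0.42·160) / 4.52 = 16.52 mg/L.
18.2 L/s = 0.0182 m³/s.
After input B: C = (4.52·16.52 + 0.0182·94) / 4.538 = 16.83 mg/L.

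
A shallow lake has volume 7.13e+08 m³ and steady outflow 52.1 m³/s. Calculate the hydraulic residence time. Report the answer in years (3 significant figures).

Q = 52.1 m³/s × 3.156e+07 s/yr = 1.644e+09 m³/yr.
Hydraulic residence time τ = V/Q = 7.13e+08/1.644e+09 = 0.4337 yr.

0.434 yr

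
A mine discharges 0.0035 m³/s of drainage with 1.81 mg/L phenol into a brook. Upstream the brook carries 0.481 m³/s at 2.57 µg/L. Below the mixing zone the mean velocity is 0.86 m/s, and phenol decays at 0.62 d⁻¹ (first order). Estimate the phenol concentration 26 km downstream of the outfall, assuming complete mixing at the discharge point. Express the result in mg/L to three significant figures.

0.0126 mg/L

2.57 µg/L = 0.00257 mg/L.
After complete mixing, C₀ = (0.0035·1.81 + 0.481·0.00257) / 0.4845 = 0.01563 mg/L.
Travel time t = 2.6e+04 m / 0.86 m/s = 3.023e+04 s = 0.3499 d.
C = 0.01563·exp(−0.62·0.3499) = 0.01563·0.805 = 0.01258 mg/L.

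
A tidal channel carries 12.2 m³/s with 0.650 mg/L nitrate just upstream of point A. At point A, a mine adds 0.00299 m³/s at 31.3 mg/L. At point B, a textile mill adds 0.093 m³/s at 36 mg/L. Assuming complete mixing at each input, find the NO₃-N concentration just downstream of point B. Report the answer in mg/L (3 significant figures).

After input A: C = (12.2·0.65 + 0.00299·31.3) / 12.2 = 0.6575 mg/L.
After input B: C = (12.2·0.6575 + 0.093·36) / 12.3 = 0.9248 mg/L.

0.925 mg/L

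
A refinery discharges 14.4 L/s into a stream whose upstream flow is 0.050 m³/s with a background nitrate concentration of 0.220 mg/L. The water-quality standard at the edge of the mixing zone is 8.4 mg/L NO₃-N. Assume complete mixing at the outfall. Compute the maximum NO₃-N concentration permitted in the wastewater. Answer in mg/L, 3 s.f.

36.8 mg/L

14.4 L/s = 0.0144 m³/s.
Mass balance: 8.4·0.0644 = 0.0144·Cₑ + 0.05·0.22.
Cₑ = (0.541 − 0.011) / 0.0144 = 36.8 mg/L.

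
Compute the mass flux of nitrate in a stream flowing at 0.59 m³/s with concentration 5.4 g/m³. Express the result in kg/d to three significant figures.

275 kg/d

Mass flux = Q·C = 0.59 m³/s × 5.4 g/m³ = 3.186 g/s.
= 3.186 g/s × 86.4 = 275.3 kg/d.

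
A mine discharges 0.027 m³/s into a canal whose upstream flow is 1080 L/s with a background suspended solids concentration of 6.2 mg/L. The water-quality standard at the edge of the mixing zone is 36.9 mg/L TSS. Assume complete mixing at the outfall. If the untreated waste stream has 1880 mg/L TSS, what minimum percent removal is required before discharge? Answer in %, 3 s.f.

32.7 %

1080 L/s = 1.08 m³/s.
Mass balance: 36.9·1.107 = 0.027·Cₑ + 1.08·6.2.
Cₑ = (40.85 − 6.696) / 0.027 = 1265 mg/L.
Required removal = 1 − 1265/1880 = 32.72 %.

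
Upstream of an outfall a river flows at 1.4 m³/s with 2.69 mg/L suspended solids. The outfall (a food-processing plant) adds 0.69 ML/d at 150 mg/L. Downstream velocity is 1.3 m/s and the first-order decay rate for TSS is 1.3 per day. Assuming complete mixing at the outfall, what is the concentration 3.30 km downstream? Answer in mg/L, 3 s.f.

3.39 mg/L

0.69 ML/d = 0.007986 m³/s.
After complete mixing, C₀ = (0.007986·150 + 1.4·2.69) / 1.408 = 3.526 mg/L.
Travel time t = 3300 m / 1.3 m/s = 2538 s = 0.02938 d.
C = 3.526·exp(−1.3·0.02938) = 3.526·0.9625 = 3.393 mg/L.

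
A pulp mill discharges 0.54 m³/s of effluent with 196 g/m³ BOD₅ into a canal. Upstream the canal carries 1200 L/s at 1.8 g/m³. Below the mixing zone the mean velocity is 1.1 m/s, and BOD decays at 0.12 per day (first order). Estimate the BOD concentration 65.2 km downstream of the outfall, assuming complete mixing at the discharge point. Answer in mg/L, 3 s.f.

1200 L/s = 1.2 m³/s.
After complete mixing, C₀ = (0.54·196 + 1.2·1.8) / 1.74 = 62.07 mg/L.
Travel time t = 6.52e+04 m / 1.1 m/s = 5.927e+04 s = 0.686 d.
C = 62.07·exp(−0.12·0.686) = 62.07·0.921 = 57.16 mg/L.

57.2 mg/L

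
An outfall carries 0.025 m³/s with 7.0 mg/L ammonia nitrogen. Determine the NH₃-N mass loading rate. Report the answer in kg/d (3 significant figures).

15.1 kg/d

Mass flux = Q·C = 0.025 m³/s × 7 g/m³ = 0.175 g/s.
= 0.175 g/s × 86.4 = 15.12 kg/d.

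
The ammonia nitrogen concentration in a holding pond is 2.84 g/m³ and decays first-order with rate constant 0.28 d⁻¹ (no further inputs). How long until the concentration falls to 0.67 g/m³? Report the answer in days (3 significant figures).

5.16 d

t = ln(C₀/C)/k = ln(2.84/0.67)/0.28 = 1.444/0.28 = 5.158 d.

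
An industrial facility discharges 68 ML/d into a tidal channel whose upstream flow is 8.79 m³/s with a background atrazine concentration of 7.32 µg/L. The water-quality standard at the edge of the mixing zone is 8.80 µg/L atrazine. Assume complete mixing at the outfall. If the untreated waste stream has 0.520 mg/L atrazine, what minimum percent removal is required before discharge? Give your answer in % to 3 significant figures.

68 ML/d = 0.787 m³/s.
7.32 µg/L = 0.00732 mg/L.
8.80 µg/L = 0.0088 mg/L.
Mass balance: 0.0088·9.577 = 0.787·Cₑ + 8.79·0.00732.
Cₑ = (0.08428 − 0.06434) / 0.787 = 0.02533 mg/L.
Required removal = 1 − 0.02533/0.520 = 95.13 %.

95.1 %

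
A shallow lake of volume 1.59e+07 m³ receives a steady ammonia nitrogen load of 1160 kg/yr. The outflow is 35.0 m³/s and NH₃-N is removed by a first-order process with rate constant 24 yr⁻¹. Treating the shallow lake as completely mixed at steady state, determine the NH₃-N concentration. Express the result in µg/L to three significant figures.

Outflow Q = 35.0 m³/s × 3.156e+07 s/yr = 1.105e+09 m³/yr.
Steady-state CSTR mass balance: W = Q·C + k·V·C, so C = W/(Q + kV).
Q + kV = 1.105e+09 + 24·1.59e+07 = 1.486e+09 m³/yr.
C = 1160/1.486e+09 = 7.806e-07 kg/m³ = 0.0007806 mg/L = 0.7806 µg/L.

0.781 µg/L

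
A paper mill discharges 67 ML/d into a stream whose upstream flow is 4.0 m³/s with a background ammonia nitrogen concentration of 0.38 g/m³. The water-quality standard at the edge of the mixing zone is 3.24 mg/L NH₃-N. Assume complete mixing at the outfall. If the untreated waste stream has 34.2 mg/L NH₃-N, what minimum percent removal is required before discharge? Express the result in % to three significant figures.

67 ML/d = 0.7755 m³/s.
Mass balance: 3.24·4.775 = 0.7755·Cₑ + 4·0.38.
Cₑ = (15.47 − 1.52) / 0.7755 = 17.99 mg/L.
Required removal = 1 − 17.99/34.2 = 47.39 %.

47.4 %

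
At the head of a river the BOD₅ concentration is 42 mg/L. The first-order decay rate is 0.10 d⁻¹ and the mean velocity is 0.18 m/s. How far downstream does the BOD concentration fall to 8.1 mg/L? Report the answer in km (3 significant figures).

256 km

From C = C₀·e^(−kt), t = ln(C₀/C)/k = ln(42/8.1)/0.10 = 1.646/0.10 = 16.46 d.
Distance = v·t = 0.18 m/s × 1.422e+06 s = 2.56e+05 m = 256 km.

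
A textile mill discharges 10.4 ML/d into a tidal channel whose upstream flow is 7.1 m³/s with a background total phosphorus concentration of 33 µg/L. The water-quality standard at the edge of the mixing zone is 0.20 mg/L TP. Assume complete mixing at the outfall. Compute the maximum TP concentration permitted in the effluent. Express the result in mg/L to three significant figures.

10.1 mg/L

10.4 ML/d = 0.1204 m³/s.
33 µg/L = 0.033 mg/L.
Mass balance: 0.2·7.22 = 0.1204·Cₑ + 7.1·0.033.
Cₑ = (1.444 − 0.2343) / 0.1204 = 10.05 mg/L.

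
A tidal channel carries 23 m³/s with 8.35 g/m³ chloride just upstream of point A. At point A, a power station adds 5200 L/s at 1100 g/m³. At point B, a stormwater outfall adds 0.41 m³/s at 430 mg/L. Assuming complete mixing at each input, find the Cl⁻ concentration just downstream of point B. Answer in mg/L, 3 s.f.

213 mg/L

5200 L/s = 5.2 m³/s.
After input A: C = (23·8.35 + 5.2·1100) / 28.2 = 209.6 mg/L.
After input B: C = (28.2·209.6 + 0.41·430) / 28.61 = 212.8 mg/L.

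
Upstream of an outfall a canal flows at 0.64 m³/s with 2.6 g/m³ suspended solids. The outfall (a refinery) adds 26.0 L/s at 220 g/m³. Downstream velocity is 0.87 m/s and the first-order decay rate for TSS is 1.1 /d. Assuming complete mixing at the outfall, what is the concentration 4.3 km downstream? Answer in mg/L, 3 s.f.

10.4 mg/L

26.0 L/s = 0.026 m³/s.
After complete mixing, C₀ = (0.026·220 + 0.64·2.6) / 0.666 = 11.09 mg/L.
Travel time t = 4300 m / 0.87 m/s = 4943 s = 0.05721 d.
C = 11.09·exp(−1.1·0.05721) = 11.09·0.939 = 10.41 mg/L.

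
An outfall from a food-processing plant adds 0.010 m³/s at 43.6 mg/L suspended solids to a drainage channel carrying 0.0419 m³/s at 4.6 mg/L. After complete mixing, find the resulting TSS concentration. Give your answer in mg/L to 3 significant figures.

By mass balance at complete mixing, C = (0.01·43.6 + 0.0419·4.6) / (0.01 + 0.0419) = 0.6287/0.0519 = 12.11 mg/L.

12.1 mg/L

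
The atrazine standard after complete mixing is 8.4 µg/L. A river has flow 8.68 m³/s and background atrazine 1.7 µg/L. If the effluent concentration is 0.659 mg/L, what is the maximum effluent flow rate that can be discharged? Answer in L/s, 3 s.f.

1.7 µg/L = 0.0017 mg/L.
8.4 µg/L = 0.0084 mg/L.
Mass balance at complete mixing: C_std·(Q_w + Q_r) = Q_w·C_e + Q_r·C_b.
Rearranging, Q_w = Q_r·(C_std − C_b)/(C_e − C_std) = 8.68·(0.0084 − 0.0017) / (0.659 − 0.0084) = 0.08939 m³/s.
= 89.39 L/s.

89.4 L/s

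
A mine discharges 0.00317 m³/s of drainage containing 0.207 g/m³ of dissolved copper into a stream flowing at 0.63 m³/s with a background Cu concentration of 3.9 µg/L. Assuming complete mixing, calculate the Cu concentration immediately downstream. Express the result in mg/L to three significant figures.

0.00492 mg/L

3.9 µg/L = 0.0039 mg/L.
Flow-weighted mixing gives C = (0.00317·0.207 + 0.63·0.0039) / (0.00317 + 0.63) = 0.003113/0.6332 = 0.004917 mg/L.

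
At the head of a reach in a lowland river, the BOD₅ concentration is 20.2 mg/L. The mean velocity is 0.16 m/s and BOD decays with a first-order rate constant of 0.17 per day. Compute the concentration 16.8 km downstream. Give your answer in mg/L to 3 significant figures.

Travel time t = 16.8 km / 0.16 m/s = 1.68e+04/0.16 = 1.05e+05 s = 1.215 d.
First-order decay: C = 20.2·exp(−0.17·1.215) = 20.2·0.8133 = 16.43 mg/L.

16.4 mg/L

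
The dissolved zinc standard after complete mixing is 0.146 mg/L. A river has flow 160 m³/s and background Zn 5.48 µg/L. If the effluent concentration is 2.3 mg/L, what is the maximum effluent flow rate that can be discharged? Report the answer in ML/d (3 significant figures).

902 ML/d

5.48 µg/L = 0.00548 mg/L.
Mass balance at complete mixing: C_std·(Q_w + Q_r) = Q_w·C_e + Q_r·C_b.
Rearranging, Q_w = Q_r·(C_std − C_b)/(C_e − C_std) = 160·(0.146 − 0.00548) / (2.3 − 0.146) = 10.44 m³/s.
= 901.8 ML/d.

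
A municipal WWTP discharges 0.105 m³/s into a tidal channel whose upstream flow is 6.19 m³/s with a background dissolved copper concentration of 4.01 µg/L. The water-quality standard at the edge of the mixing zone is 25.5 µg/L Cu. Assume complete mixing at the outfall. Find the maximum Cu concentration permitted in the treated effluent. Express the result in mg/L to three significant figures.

4.01 µg/L = 0.00401 mg/L.
25.5 µg/L = 0.0255 mg/L.
Mass balance: 0.0255·6.295 = 0.105·Cₑ + 6.19·0.00401.
Cₑ = (0.1605 − 0.02482) / 0.105 = 1.292 mg/L.

1.29 mg/L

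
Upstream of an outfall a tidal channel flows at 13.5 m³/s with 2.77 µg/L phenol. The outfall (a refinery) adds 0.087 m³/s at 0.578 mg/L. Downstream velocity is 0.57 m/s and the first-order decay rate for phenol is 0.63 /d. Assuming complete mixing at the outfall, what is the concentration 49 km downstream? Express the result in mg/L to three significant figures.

2.77 µg/L = 0.00277 mg/L.
After complete mixing, C₀ = (0.087·0.578 + 13.5·0.00277) / 13.59 = 0.006453 mg/L.
Travel time t = 4.9e+04 m / 0.57 m/s = 8.596e+04 s = 0.995 d.
C = 0.006453·exp(−0.63·0.995) = 0.006453·0.5343 = 0.003448 mg/L.

0.00345 mg/L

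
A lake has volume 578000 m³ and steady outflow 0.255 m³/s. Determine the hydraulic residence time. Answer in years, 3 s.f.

Q = 0.255 m³/s × 3.156e+07 s/yr = 8.047e+06 m³/yr.
Hydraulic residence time τ = V/Q = 578000/8.047e+06 = 0.07183 yr.

0.0718 yr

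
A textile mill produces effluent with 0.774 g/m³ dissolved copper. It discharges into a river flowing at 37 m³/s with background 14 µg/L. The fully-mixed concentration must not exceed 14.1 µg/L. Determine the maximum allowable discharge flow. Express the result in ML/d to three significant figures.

14 µg/L = 0.014 mg/L.
14.1 µg/L = 0.0141 mg/L.
Mass balance at complete mixing: C_std·(Q_w + Q_r) = Q_w·C_e + Q_r·C_b.
Rearranging, Q_w = Q_r·(C_std − C_b)/(C_e − C_std) = 37·(0.0141 − 0.014) / (0.774 − 0.0141) = 0.004869 m³/s.
= 0.4207 ML/d.

0.421 ML/d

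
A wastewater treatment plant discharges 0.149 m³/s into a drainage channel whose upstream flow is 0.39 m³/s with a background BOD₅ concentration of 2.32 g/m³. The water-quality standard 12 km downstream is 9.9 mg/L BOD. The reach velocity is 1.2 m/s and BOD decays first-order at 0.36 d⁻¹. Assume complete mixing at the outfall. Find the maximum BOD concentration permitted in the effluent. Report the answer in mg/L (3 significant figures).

31.3 mg/L

Travel time to the compliance point: t = 1.2e+04/1.2 = 1e+04 s = 0.1157 d; decay factor exp(−0.36·0.1157) = 0.9592.
So the concentration just after mixing may be at most 9.9/0.9592 = 10.32 mg/L.
Mass balance: 10.32·0.539 = 0.149·Cₑ + 0.39·2.32.
Cₑ = (5.563 − 0.9048) / 0.149 = 31.26 mg/L.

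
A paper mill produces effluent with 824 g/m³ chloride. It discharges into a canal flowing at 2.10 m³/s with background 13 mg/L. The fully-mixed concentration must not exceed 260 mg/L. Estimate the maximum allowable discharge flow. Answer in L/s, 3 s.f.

Mass balance at complete mixing: C_std·(Q_w + Q_r) = Q_w·C_e + Q_r·C_b.
Rearranging, Q_w = Q_r·(C_std − C_b)/(C_e − C_std) = 2.10·(260 − 13) / (824 − 260) = 0.9197 m³/s.
= 919.7 L/s.

920 L/s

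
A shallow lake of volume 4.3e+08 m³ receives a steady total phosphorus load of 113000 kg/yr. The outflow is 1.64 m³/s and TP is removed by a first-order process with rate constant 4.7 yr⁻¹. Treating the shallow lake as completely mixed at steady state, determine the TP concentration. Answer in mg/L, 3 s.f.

0.0545 mg/L

Outflow Q = 1.64 m³/s × 3.156e+07 s/yr = 5.175e+07 m³/yr.
Steady-state CSTR mass balance: W = Q·C + k·V·C, so C = W/(Q + kV).
Q + kV = 5.175e+07 + 4.7·4.3e+08 = 2.073e+09 m³/yr.
C = 113000/2.073e+09 = 5.452e-05 kg/m³ = 0.05452 mg/L.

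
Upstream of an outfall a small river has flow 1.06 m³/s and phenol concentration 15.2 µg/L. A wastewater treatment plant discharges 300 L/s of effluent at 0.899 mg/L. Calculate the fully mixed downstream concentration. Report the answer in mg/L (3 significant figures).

300 L/s = 0.3 m³/s.
15.2 µg/L = 0.0152 mg/L.
By mass balance at complete mixing, C = (0.3·0.899 + 1.06·0.0152) / (0.3 + 1.06) = 0.2858/1.36 = 0.2102 mg/L.

0.210 mg/L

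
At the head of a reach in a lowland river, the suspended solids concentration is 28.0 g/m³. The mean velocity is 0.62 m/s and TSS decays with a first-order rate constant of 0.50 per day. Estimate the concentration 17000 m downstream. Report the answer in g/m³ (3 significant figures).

23.9 g/m³

Travel time t = 17000 m / 0.62 m/s = 1.7e+04/0.62 = 2.742e+04 s = 0.3174 d.
First-order decay: C = 28.0·exp(−0.50·0.3174) = 28.0·0.8533 = 23.89 g/m³.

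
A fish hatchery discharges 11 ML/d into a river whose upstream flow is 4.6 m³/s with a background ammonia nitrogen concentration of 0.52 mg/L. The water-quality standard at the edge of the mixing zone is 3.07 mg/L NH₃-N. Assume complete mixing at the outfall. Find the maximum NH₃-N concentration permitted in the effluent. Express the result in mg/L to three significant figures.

95.2 mg/L

11 ML/d = 0.1273 m³/s.
Mass balance: 3.07·4.727 = 0.1273·Cₑ + 4.6·0.52.
Cₑ = (14.51 − 2.392) / 0.1273 = 95.2 mg/L.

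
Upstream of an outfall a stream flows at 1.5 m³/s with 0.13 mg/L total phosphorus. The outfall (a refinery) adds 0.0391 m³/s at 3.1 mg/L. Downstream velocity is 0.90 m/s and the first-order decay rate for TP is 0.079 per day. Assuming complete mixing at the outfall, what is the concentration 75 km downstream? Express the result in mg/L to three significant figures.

After complete mixing, C₀ = (0.0391·3.1 + 1.5·0.13) / 1.539 = 0.2055 mg/L.
Travel time t = 7.5e+04 m / 0.90 m/s = 8.333e+04 s = 0.9645 d.
C = 0.2055·exp(−0.079·0.9645) = 0.2055·0.9266 = 0.1904 mg/L.

0.190 mg/L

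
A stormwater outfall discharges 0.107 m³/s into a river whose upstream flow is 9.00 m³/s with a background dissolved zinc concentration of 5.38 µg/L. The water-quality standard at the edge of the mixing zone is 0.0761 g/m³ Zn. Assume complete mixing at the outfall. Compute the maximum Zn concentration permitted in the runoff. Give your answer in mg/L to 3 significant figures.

6.02 mg/L

5.38 µg/L = 0.00538 mg/L.
Mass balance: 0.0761·9.107 = 0.107·Cₑ + 9·0.00538.
Cₑ = (0.693 − 0.04842) / 0.107 = 6.025 mg/L.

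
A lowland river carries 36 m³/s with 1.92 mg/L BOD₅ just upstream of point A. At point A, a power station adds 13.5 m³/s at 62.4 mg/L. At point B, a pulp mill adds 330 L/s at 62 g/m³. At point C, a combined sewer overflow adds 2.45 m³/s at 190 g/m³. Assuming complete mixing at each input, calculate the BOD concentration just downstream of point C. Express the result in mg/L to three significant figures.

26.7 mg/L

After input A: C = (36·1.92 + 13.5·62.4) / 49.5 = 18.41 mg/L.
330 L/s = 0.33 m³/s.
After input B: C = (49.5·18.41 + 0.33·62) / 49.83 = 18.7 mg/L.
After input C: C = (49.83·18.7 + 2.45·190) / 52.28 = 26.73 mg/L.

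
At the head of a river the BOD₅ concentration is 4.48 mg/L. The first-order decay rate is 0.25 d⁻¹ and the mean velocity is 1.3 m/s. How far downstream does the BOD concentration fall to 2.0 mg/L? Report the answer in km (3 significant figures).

From C = C₀·e^(−kt), t = ln(C₀/C)/k = ln(4.48/2.0)/0.25 = 0.8065/0.25 = 3.226 d.
Distance = v·t = 1.3 m/s × 2.787e+05 s = 3.623e+05 m = 362.3 km.

362 km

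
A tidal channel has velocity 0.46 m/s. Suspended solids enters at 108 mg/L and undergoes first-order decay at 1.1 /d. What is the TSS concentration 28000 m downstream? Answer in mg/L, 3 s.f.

49.8 mg/L

Travel time t = 28000 m / 0.46 m/s = 2.8e+04/0.46 = 6.087e+04 s = 0.7045 d.
First-order decay: C = 108·exp(−1.1·0.7045) = 108·0.4607 = 49.76 mg/L.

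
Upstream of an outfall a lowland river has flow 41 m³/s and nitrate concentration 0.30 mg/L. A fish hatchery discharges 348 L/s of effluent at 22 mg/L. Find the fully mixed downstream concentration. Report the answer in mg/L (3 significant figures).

348 L/s = 0.348 m³/s.
By mass balance at complete mixing, C = (0.348·22 + 41·0.3) / (0.348 + 41) = 19.96/41.35 = 0.4826 mg/L.

0.483 mg/L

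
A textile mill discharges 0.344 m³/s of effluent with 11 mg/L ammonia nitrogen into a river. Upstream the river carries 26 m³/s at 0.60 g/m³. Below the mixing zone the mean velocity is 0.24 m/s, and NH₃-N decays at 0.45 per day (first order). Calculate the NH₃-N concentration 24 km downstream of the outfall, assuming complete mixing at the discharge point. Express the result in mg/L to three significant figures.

After complete mixing, C₀ = (0.344·11 + 26·0.6) / 26.34 = 0.7358 mg/L.
Travel time t = 2.4e+04 m / 0.24 m/s = 1e+05 s = 1.157 d.
C = 0.7358·exp(−0.45·1.157) = 0.7358·0.594 = 0.4371 mg/L.

0.437 mg/L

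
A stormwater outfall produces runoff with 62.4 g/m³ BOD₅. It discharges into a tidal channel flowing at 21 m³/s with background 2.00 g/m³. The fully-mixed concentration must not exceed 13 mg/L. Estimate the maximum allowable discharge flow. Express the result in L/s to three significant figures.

Mass balance at complete mixing: C_std·(Q_w + Q_r) = Q_w·C_e + Q_r·C_b.
Rearranging, Q_w = Q_r·(C_std − C_b)/(C_e − C_std) = 21·(13 − 2) / (62.4 − 13) = 4.676 m³/s.
= 4676 L/s.

4680 L/s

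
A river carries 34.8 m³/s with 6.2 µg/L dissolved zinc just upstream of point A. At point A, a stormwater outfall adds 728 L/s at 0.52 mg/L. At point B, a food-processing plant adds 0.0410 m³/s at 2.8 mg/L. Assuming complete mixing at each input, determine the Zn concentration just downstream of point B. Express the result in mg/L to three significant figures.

6.2 µg/L = 0.0062 mg/L.
728 L/s = 0.728 m³/s.
After input A: C = (34.8·0.0062 + 0.728·0.52) / 35.53 = 0.01673 mg/L.
After input B: C = (35.53·0.01673 + 0.041·2.8) / 35.57 = 0.01994 mg/L.

0.0199 mg/L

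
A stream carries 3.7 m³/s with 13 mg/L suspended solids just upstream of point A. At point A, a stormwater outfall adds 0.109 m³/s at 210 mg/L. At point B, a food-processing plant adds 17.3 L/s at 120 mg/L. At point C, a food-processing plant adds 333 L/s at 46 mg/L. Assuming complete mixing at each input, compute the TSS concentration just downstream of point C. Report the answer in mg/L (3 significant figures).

After input A: C = (3.7·13 + 0.109·210) / 3.809 = 18.64 mg/L.
17.3 L/s = 0.0173 m³/s.
After input B: C = (3.809·18.64 + 0.0173·120) / 3.826 = 19.1 mg/L.
333 L/s = 0.333 m³/s.
After input C: C = (3.826·19.1 + 0.333·46) / 4.159 = 21.25 mg/L.

21.2 mg/L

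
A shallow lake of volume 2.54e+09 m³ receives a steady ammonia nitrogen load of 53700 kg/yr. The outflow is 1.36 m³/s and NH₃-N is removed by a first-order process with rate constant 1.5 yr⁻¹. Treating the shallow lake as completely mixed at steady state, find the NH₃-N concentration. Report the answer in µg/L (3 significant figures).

Outflow Q = 1.36 m³/s × 3.156e+07 s/yr = 4.292e+07 m³/yr.
Steady-state CSTR mass balance: W = Q·C + k·V·C, so C = W/(Q + kV).
Q + kV = 4.292e+07 + 1.5·2.54e+09 = 3.853e+09 m³/yr.
C = 53700/3.853e+09 = 1.394e-05 kg/m³ = 0.01394 mg/L = 13.94 µg/L.

13.9 µg/L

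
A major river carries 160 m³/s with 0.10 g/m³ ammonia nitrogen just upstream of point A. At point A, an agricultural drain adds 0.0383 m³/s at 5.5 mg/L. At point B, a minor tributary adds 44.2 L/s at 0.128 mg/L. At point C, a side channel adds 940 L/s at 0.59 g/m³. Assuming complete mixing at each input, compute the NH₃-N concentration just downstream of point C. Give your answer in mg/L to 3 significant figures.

After input A: C = (160·0.1 + 0.0383·5.5) / 160 = 0.1013 mg/L.
44.2 L/s = 0.0442 m³/s.
After input B: C = (160·0.1013 + 0.0442·0.128) / 160.1 = 0.1013 mg/L.
940 L/s = 0.94 m³/s.
After input C: C = (160.1·0.1013 + 0.94·0.59) / 161 = 0.1042 mg/L.

0.104 mg/L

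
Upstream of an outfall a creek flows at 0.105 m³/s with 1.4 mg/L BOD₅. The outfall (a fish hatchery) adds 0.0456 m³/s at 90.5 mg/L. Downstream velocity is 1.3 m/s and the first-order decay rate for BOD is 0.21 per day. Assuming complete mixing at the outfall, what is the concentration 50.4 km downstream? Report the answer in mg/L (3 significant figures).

After complete mixing, C₀ = (0.0456·90.5 + 0.105·1.4) / 0.1506 = 28.38 mg/L.
Travel time t = 5.04e+04 m / 1.3 m/s = 3.877e+04 s = 0.4487 d.
C = 28.38·exp(−0.21·0.4487) = 28.38·0.9101 = 25.83 mg/L.

25.8 mg/L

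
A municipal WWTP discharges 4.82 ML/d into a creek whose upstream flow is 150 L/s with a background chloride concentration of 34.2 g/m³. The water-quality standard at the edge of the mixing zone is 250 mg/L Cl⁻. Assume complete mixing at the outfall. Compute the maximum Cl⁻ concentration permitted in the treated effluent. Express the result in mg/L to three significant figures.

830 mg/L

4.82 ML/d = 0.05579 m³/s.
150 L/s = 0.15 m³/s.
Mass balance: 250·0.2058 = 0.05579·Cₑ + 0.15·34.2.
Cₑ = (51.45 − 5.13) / 0.05579 = 830.2 mg/L.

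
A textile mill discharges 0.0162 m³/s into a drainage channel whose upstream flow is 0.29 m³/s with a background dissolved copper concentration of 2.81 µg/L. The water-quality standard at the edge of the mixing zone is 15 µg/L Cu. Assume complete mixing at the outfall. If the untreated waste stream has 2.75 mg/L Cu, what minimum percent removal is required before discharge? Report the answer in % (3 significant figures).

91.5 %

2.81 µg/L = 0.00281 mg/L.
15 µg/L = 0.015 mg/L.
Mass balance: 0.015·0.3062 = 0.0162·Cₑ + 0.29·0.00281.
Cₑ = (0.004593 − 0.0008149) / 0.0162 = 0.2332 mg/L.
Required removal = 1 − 0.2332/2.75 = 91.52 %.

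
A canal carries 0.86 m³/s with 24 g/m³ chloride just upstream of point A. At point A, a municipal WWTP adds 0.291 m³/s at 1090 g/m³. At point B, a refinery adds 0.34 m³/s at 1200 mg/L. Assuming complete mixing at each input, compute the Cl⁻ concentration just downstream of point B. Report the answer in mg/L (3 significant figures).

After input A: C = (0.86·24 + 0.291·1090) / 1.151 = 293.5 mg/L.
After input B: C = (1.151·293.5 + 0.34·1200) / 1.491 = 500.2 mg/L.

500 mg/L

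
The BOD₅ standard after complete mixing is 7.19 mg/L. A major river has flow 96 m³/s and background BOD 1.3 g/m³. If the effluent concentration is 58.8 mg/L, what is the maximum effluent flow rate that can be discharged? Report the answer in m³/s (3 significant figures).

11.0 m³/s

Mass balance at complete mixing: C_std·(Q_w + Q_r) = Q_w·C_e + Q_r·C_b.
Rearranging, Q_w = Q_r·(C_std − C_b)/(C_e − C_std) = 96·(7.19 − 1.3) / (58.8 − 7.19) = 10.96 m³/s.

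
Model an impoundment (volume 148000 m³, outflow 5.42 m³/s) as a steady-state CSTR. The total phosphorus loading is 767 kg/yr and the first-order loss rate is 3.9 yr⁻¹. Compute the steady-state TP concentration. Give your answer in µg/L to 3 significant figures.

Outflow Q = 5.42 m³/s × 3.156e+07 s/yr = 1.71e+08 m³/yr.
Steady-state CSTR mass balance: W = Q·C + k·V·C, so C = W/(Q + kV).
Q + kV = 1.71e+08 + 3.9·148000 = 1.716e+08 m³/yr.
C = 767/1.716e+08 = 4.469e-06 kg/m³ = 0.004469 mg/L = 4.469 µg/L.

4.47 µg/L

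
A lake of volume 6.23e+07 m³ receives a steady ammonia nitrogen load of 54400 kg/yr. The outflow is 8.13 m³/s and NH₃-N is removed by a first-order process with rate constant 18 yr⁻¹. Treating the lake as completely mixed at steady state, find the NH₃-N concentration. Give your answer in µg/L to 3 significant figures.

39.5 µg/L

Outflow Q = 8.13 m³/s × 3.156e+07 s/yr = 2.566e+08 m³/yr.
Steady-state CSTR mass balance: W = Q·C + k·V·C, so C = W/(Q + kV).
Q + kV = 2.566e+08 + 18·6.23e+07 = 1.378e+09 m³/yr.
C = 54400/1.378e+09 = 3.948e-05 kg/m³ = 0.03948 mg/L = 39.48 µg/L.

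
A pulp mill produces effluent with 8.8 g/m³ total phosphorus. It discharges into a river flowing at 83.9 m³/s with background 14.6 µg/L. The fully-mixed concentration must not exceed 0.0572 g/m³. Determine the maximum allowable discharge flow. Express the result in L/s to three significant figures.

409 L/s

14.6 µg/L = 0.0146 mg/L.
Mass balance at complete mixing: C_std·(Q_w + Q_r) = Q_w·C_e + Q_r·C_b.
Rearranging, Q_w = Q_r·(C_std − C_b)/(C_e − C_std) = 83.9·(0.0572 − 0.0146) / (8.8 − 0.0572) = 0.4088 m³/s.
= 408.8 L/s.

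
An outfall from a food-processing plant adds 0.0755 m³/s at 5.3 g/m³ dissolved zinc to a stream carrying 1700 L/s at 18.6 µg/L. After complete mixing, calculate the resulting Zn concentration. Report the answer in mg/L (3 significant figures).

0.243 mg/L

1700 L/s = 1.7 m³/s.
18.6 µg/L = 0.0186 mg/L.
Conservation of mass across the mixing zone: C = (0.0755·5.3 + 1.7·0.0186) / (0.0755 + 1.7) = 0.4318/1.775 = 0.2432 mg/L.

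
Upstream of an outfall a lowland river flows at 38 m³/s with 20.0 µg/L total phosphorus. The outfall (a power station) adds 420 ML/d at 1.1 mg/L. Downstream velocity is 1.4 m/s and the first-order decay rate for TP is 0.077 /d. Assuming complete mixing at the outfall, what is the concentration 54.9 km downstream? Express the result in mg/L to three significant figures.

420 ML/d = 4.861 m³/s.
20.0 µg/L = 0.02 mg/L.
After complete mixing, C₀ = (4.861·1.1 + 38·0.02) / 42.86 = 0.1425 mg/L.
Travel time t = 5.49e+04 m / 1.4 m/s = 3.921e+04 s = 0.4539 d.
C = 0.1425·exp(−0.077·0.4539) = 0.1425·0.9657 = 0.1376 mg/L.

0.138 mg/L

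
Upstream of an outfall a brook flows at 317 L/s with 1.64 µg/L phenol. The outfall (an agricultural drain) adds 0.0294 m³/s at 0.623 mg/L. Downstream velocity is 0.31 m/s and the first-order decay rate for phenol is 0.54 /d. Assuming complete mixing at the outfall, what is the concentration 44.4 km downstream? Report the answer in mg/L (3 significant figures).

317 L/s = 0.317 m³/s.
1.64 µg/L = 0.00164 mg/L.
After complete mixing, C₀ = (0.0294·0.623 + 0.317·0.00164) / 0.3464 = 0.05438 mg/L.
Travel time t = 4.44e+04 m / 0.31 m/s = 1.432e+05 s = 1.658 d.
C = 0.05438·exp(−0.54·1.658) = 0.05438·0.4085 = 0.02222 mg/L.

0.0222 mg/L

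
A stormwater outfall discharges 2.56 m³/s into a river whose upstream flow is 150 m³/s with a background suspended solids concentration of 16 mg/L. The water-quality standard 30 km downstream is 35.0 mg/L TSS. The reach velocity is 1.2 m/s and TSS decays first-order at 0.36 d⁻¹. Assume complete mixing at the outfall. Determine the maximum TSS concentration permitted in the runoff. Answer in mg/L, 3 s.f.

1380 mg/L

Travel time to the compliance point: t = 3e+04/1.2 = 2.5e+04 s = 0.2894 d; decay factor exp(−0.36·0.2894) = 0.9011.
So the concentration just after mixing may be at most 35/0.9011 = 38.84 mg/L.
Mass balance: 38.84·152.6 = 2.56·Cₑ + 150·16.
Cₑ = (5926 − 2400) / 2.56 = 1377 mg/L.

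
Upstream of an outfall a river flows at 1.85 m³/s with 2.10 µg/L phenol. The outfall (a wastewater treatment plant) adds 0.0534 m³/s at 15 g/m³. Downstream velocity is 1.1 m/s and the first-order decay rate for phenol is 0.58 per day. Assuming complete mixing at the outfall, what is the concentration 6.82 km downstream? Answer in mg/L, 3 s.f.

2.10 µg/L = 0.0021 mg/L.
After complete mixing, C₀ = (0.0534·15 + 1.85·0.0021) / 1.903 = 0.4229 mg/L.
Travel time t = 6820 m / 1.1 m/s = 6200 s = 0.07176 d.
C = 0.4229·exp(−0.58·0.07176) = 0.4229·0.9592 = 0.4056 mg/L.

0.406 mg/L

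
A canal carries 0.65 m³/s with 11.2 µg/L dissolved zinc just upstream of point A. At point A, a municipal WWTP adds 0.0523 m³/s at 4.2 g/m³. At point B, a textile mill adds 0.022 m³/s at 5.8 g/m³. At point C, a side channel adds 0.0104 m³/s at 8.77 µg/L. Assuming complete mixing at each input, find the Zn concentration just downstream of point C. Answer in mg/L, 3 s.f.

0.483 mg/L

11.2 µg/L = 0.0112 mg/L.
After input A: C = (0.65·0.0112 + 0.0523·4.2) / 0.7023 = 0.3231 mg/L.
After input B: C = (0.7023·0.3231 + 0.022·5.8) / 0.7243 = 0.4895 mg/L.
8.77 µg/L = 0.00877 mg/L.
After input C: C = (0.7243·0.4895 + 0.0104·0.00877) / 0.7347 = 0.4827 mg/L.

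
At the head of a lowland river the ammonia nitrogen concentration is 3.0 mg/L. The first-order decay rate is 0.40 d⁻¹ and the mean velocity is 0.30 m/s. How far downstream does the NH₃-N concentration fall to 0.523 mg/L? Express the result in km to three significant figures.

From C = C₀·e^(−kt), t = ln(C₀/C)/k = ln(3.0/0.523)/0.40 = 1.747/0.40 = 4.367 d.
Distance = v·t = 0.30 m/s × 3.773e+05 s = 1.132e+05 m = 113.2 km.

113 km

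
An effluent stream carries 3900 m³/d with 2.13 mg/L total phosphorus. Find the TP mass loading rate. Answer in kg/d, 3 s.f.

3900 m³/d = 0.04514 m³/s.
Mass flux = Q·C = 0.04514 m³/s × 2.13 g/m³ = 0.09615 g/s.
= 0.09615 g/s × 86.4 = 8.307 kg/d.

8.31 kg/d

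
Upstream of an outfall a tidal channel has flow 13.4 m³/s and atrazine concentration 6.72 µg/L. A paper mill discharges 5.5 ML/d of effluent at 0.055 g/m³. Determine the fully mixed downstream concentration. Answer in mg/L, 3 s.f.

0.00695 mg/L

5.5 ML/d = 0.06366 m³/s.
6.72 µg/L = 0.00672 mg/L.
By mass balance at complete mixing, C = (0.06366·0.055 + 13.4·0.00672) / (0.06366 + 13.4) = 0.09355/13.46 = 0.006948 mg/L.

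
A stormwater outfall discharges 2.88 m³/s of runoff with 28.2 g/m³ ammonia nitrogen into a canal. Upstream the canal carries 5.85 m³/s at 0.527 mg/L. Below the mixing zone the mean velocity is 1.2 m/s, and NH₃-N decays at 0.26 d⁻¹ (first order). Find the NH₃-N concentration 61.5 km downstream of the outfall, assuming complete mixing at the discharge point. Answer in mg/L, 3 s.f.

8.28 mg/L

After complete mixing, C₀ = (2.88·28.2 + 5.85·0.527) / 8.73 = 9.656 mg/L.
Travel time t = 6.15e+04 m / 1.2 m/s = 5.125e+04 s = 0.5932 d.
C = 9.656·exp(−0.26·0.5932) = 9.656·0.8571 = 8.276 mg/L.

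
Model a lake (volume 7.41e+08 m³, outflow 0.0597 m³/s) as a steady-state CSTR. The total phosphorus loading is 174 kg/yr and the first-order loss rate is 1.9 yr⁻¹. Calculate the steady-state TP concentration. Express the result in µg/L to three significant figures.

0.123 µg/L

Outflow Q = 0.0597 m³/s × 3.156e+07 s/yr = 1.884e+06 m³/yr.
Steady-state CSTR mass balance: W = Q·C + k·V·C, so C = W/(Q + kV).
Q + kV = 1.884e+06 + 1.9·7.41e+08 = 1.41e+09 m³/yr.
C = 174/1.41e+09 = 1.234e-07 kg/m³ = 0.0001234 mg/L = 0.1234 µg/L.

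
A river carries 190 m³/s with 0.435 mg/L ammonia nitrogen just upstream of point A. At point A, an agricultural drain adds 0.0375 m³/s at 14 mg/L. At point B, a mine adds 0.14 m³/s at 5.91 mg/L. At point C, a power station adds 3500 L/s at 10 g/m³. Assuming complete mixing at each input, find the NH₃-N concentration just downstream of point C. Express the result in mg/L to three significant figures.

0.614 mg/L

After input A: C = (190·0.435 + 0.0375·14) / 190 = 0.4377 mg/L.
After input B: C = (190·0.4377 + 0.14·5.91) / 190.2 = 0.4417 mg/L.
3500 L/s = 3.5 m³/s.
After input C: C = (190.2·0.4417 + 3.5·10) / 193.7 = 0.6144 mg/L.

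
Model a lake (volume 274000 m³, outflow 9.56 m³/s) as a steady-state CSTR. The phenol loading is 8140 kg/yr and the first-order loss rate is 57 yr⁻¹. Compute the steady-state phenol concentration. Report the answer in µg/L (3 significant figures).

25.7 µg/L

Outflow Q = 9.56 m³/s × 3.156e+07 s/yr = 3.017e+08 m³/yr.
Steady-state CSTR mass balance: W = Q·C + k·V·C, so C = W/(Q + kV).
Q + kV = 3.017e+08 + 57·274000 = 3.173e+08 m³/yr.
C = 8140/3.173e+08 = 2.565e-05 kg/m³ = 0.02565 mg/L = 25.65 µg/L.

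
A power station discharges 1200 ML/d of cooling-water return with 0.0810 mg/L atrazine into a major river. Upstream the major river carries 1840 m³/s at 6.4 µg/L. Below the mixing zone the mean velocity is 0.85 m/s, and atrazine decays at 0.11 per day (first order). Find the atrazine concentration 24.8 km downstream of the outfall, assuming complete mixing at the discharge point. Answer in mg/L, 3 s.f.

0.00671 mg/L

1200 ML/d = 13.89 m³/s.
6.4 µg/L = 0.0064 mg/L.
After complete mixing, C₀ = (13.89·0.081 + 1840·0.0064) / 1854 = 0.006959 mg/L.
Travel time t = 2.48e+04 m / 0.85 m/s = 2.918e+04 s = 0.3377 d.
C = 0.006959·exp(−0.11·0.3377) = 0.006959·0.9635 = 0.006705 mg/L.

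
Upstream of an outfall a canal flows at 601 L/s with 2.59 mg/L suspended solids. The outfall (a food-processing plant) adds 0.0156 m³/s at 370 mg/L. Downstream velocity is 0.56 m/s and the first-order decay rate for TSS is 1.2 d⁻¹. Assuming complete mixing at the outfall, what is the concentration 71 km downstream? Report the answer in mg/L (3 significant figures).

2.04 mg/L

601 L/s = 0.601 m³/s.
After complete mixing, C₀ = (0.0156·370 + 0.601·2.59) / 0.6166 = 11.89 mg/L.
Travel time t = 7.1e+04 m / 0.56 m/s = 1.268e+05 s = 1.467 d.
C = 11.89·exp(−1.2·1.467) = 11.89·0.1719 = 2.043 mg/L.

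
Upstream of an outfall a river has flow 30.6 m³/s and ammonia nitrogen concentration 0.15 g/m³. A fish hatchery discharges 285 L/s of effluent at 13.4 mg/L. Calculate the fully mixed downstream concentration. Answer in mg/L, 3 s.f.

0.272 mg/L

285 L/s = 0.285 m³/s.
Flow-weighted mixing gives C = (0.285·13.4 + 30.6·0.15) / (0.285 + 30.6) = 8.409/30.89 = 0.2723 mg/L.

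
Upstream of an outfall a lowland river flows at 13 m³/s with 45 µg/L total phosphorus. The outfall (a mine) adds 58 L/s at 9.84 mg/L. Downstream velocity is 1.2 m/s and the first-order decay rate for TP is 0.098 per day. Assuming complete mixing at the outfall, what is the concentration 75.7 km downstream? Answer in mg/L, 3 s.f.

58 L/s = 0.058 m³/s.
45 µg/L = 0.045 mg/L.
After complete mixing, C₀ = (0.058·9.84 + 13·0.045) / 13.06 = 0.08851 mg/L.
Travel time t = 7.57e+04 m / 1.2 m/s = 6.308e+04 s = 0.7301 d.
C = 0.08851·exp(−0.098·0.7301) = 0.08851·0.9309 = 0.0824 mg/L.

0.0824 mg/L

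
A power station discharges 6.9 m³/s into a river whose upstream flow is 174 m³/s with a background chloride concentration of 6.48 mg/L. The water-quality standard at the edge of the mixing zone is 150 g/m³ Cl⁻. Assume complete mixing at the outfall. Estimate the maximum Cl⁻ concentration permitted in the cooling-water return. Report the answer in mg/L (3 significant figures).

3770 mg/L

Mass balance: 150·180.9 = 6.9·Cₑ + 174·6.48.
Cₑ = (2.714e+04 − 1128) / 6.9 = 3769 mg/L.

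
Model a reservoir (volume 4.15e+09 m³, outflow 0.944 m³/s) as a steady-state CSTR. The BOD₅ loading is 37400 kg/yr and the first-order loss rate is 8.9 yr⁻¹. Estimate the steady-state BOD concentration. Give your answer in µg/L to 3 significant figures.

1.01 µg/L

Outflow Q = 0.944 m³/s × 3.156e+07 s/yr = 2.979e+07 m³/yr.
Steady-state CSTR mass balance: W = Q·C + k·V·C, so C = W/(Q + kV).
Q + kV = 2.979e+07 + 8.9·4.15e+09 = 3.696e+10 m³/yr.
C = 37400/3.696e+10 = 1.012e-06 kg/m³ = 0.001012 mg/L = 1.012 µg/L.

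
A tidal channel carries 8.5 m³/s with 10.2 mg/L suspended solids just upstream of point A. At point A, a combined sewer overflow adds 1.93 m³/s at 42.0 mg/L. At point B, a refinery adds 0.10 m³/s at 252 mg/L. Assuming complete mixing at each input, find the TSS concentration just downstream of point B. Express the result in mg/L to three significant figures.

After input A: C = (8.5·10.2 + 1.93·42) / 10.43 = 16.08 mg/L.
After input B: C = (10.43·16.08 + 0.1·252) / 10.53 = 18.32 mg/L.

18.3 mg/L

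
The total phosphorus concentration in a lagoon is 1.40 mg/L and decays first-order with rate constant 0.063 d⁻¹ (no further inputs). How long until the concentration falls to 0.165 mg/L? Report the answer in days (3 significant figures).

t = ln(C₀/C)/k = ln(1.40/0.165)/0.063 = 2.138/0.063 = 33.94 d.

33.9 d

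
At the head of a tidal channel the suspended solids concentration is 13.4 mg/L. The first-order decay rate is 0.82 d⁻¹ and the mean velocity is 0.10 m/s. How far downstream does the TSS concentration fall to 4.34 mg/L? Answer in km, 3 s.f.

From C = C₀·e^(−kt), t = ln(C₀/C)/k = ln(13.4/4.34)/0.82 = 1.127/0.82 = 1.375 d.
Distance = v·t = 0.10 m/s × 1.188e+05 s = 1.188e+04 m = 11.88 km.

11.9 km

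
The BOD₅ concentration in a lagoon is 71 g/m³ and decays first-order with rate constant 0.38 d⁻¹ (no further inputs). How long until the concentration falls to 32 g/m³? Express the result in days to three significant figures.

t = ln(C₀/C)/k = ln(71/32)/0.38 = 0.7969/0.38 = 2.097 d.

2.10 d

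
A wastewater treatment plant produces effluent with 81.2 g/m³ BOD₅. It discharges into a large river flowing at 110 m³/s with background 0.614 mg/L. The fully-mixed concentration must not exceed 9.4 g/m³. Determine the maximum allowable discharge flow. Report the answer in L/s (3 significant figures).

13500 L/s

Mass balance at complete mixing: C_std·(Q_w + Q_r) = Q_w·C_e + Q_r·C_b.
Rearranging, Q_w = Q_r·(C_std − C_b)/(C_e − C_std) = 110·(9.4 − 0.614) / (81.2 − 9.4) = 13.46 m³/s.
= 1.346e+04 L/s.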